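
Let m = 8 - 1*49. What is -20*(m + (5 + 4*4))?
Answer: 400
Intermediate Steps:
m = -41 (m = 8 - 49 = -41)
-20*(m + (5 + 4*4)) = -20*(-41 + (5 + 4*4)) = -20*(-41 + (5 + 16)) = -20*(-41 + 21) = -20*(-20) = 400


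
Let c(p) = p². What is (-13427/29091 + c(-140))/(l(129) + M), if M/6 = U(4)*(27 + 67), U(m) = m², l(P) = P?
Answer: 570170173/266269923 ≈ 2.1413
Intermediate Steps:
M = 9024 (M = 6*(4²*(27 + 67)) = 6*(16*94) = 6*1504 = 9024)
(-13427/29091 + c(-140))/(l(129) + M) = (-13427/29091 + (-140)²)/(129 + 9024) = (-13427*1/29091 + 19600)/9153 = (-13427/29091 + 19600)*(1/9153) = (570170173/29091)*(1/9153) = 570170173/266269923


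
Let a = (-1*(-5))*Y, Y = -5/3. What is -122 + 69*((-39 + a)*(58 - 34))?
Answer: -78506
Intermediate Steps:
Y = -5/3 (Y = -5*1/3 = -5/3 ≈ -1.6667)
a = -25/3 (a = -1*(-5)*(-5/3) = 5*(-5/3) = -25/3 ≈ -8.3333)
-122 + 69*((-39 + a)*(58 - 34)) = -122 + 69*((-39 - 25/3)*(58 - 34)) = -122 + 69*(-142/3*24) = -122 + 69*(-1136) = -122 - 78384 = -78506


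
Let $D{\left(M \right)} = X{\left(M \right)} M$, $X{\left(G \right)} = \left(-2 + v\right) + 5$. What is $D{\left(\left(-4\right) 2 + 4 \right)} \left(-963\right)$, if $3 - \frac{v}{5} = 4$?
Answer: $-7704$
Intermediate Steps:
$v = -5$ ($v = 15 - 20 = -5$)
$X{\left(G \right)} = -2$ ($X{\left(G \right)} = \left(-2 - 5\right) + 5 = -7 + 5 = -2$)
$D{\left(M \right)} = - 2 M$
$D{\left(\left(-4\right) 2 + 4 \right)} \left(-963\right) = - 2 \left(\left(-4\right) 2 + 4\right) \left(-963\right) = - 2 \left(-8 + 4\right) \left(-963\right) = \left(-2\right) \left(-4\right) \left(-963\right) = 8 \left(-963\right) = -7704$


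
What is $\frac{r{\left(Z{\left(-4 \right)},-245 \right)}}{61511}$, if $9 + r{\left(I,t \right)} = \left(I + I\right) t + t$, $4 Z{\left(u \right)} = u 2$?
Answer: $\frac{726}{61511} \approx 0.011803$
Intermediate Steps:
$Z{\left(u \right)} = \frac{u}{2}$ ($Z{\left(u \right)} = \frac{u 2}{4} = \frac{2 u}{4} = \frac{u}{2}$)
$r{\left(I,t \right)} = -9 + t + 2 I t$ ($r{\left(I,t \right)} = -9 + \left(\left(I + I\right) t + t\right) = -9 + \left(2 I t + t\right) = -9 + \left(t + 2 I t\right) = -9 + t + 2 I t$)
$\frac{r{\left(Z{\left(-4 \right)},-245 \right)}}{61511} = \frac{-9 - 245 + 2 \cdot \frac{1}{2} \left(-4\right) \left(-245\right)}{61511} = \left(-9 - 245 + 2 \left(-2\right) \left(-245\right)\right) \frac{1}{61511} = \left(-9 - 245 + 980\right) \frac{1}{61511} = 726 \cdot \frac{1}{61511} = \frac{726}{61511}$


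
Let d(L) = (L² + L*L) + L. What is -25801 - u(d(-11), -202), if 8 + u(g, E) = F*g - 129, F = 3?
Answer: -26357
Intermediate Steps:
d(L) = L + 2*L² (d(L) = (L² + L²) + L = 2*L² + L = L + 2*L²)
u(g, E) = -137 + 3*g (u(g, E) = -8 + (3*g - 129) = -8 + (-129 + 3*g) = -137 + 3*g)
-25801 - u(d(-11), -202) = -25801 - (-137 + 3*(-11*(1 + 2*(-11)))) = -25801 - (-137 + 3*(-11*(1 - 22))) = -25801 - (-137 + 3*(-11*(-21))) = -25801 - (-137 + 3*231) = -25801 - (-137 + 693) = -25801 - 1*556 = -25801 - 556 = -26357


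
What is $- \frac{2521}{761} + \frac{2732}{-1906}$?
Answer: $- \frac{3442039}{725233} \approx -4.7461$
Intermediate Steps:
$- \frac{2521}{761} + \frac{2732}{-1906} = \left(-2521\right) \frac{1}{761} + 2732 \left(- \frac{1}{1906}\right) = - \frac{2521}{761} - \frac{1366}{953} = - \frac{3442039}{725233}$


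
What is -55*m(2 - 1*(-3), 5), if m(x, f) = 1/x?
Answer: -11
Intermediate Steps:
-55*m(2 - 1*(-3), 5) = -55/(2 - 1*(-3)) = -55/(2 + 3) = -55/5 = -55*1/5 = -11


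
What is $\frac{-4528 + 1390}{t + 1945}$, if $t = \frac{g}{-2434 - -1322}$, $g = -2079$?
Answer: $- \frac{3489456}{2164919} \approx -1.6118$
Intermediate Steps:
$t = \frac{2079}{1112}$ ($t = - \frac{2079}{-2434 - -1322} = - \frac{2079}{-2434 + 1322} = - \frac{2079}{-1112} = \left(-2079\right) \left(- \frac{1}{1112}\right) = \frac{2079}{1112} \approx 1.8696$)
$\frac{-4528 + 1390}{t + 1945} = \frac{-4528 + 1390}{\frac{2079}{1112} + 1945} = - \frac{3138}{\frac{2164919}{1112}} = \left(-3138\right) \frac{1112}{2164919} = - \frac{3489456}{2164919}$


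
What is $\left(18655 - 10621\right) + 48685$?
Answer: $56719$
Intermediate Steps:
$\left(18655 - 10621\right) + 48685 = 8034 + 48685 = 56719$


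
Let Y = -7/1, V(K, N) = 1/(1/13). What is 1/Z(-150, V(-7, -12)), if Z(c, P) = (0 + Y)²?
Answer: 1/49 ≈ 0.020408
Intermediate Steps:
V(K, N) = 13 (V(K, N) = 1/(1/13) = 13)
Y = -7 (Y = -7*1 = -7)
Z(c, P) = 49 (Z(c, P) = (0 - 7)² = (-7)² = 49)
1/Z(-150, V(-7, -12)) = 1/49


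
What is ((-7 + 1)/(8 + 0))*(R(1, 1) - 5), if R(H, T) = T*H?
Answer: 3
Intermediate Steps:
R(H, T) = H*T
((-7 + 1)/(8 + 0))*(R(1, 1) - 5) = ((-7 + 1)/(8 + 0))*(1*1 - 5) = (-6/8)*(1 - 5) = -6*⅛*(-4) = -¾*(-4) = 3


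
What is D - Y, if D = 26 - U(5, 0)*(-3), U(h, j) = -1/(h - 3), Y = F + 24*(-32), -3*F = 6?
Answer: 1589/2 ≈ 794.50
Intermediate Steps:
F = -2 (F = -⅓*6 = -2)
Y = -770 (Y = -2 + 24*(-32) = -2 - 768 = -770)
U(h, j) = -1/(-3 + h)
D = 49/2 (D = 26 - (-1)/(-3 + 5)*(-3) = 26 - (-1)/2*(-3) = 26 - 1*(-½)*(-3) = 26 + (½)*(-3) = 26 - 3/2 = 49/2 ≈ 24.500)
D - Y = 49/2 - 1*(-770) = 49/2 + 770 = 1589/2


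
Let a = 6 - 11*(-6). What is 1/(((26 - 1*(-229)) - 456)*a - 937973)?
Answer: -1/952445 ≈ -1.0499e-6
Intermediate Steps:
a = 72 (a = 6 + 66 = 72)
1/(((26 - 1*(-229)) - 456)*a - 937973) = 1/(((26 - 1*(-229)) - 456)*72 - 937973) = 1/(((26 + 229) - 456)*72 - 937973) = 1/((255 - 456)*72 - 937973) = 1/(-201*72 - 937973) = 1/(-14472 - 937973) = 1/(-952445) = -1/952445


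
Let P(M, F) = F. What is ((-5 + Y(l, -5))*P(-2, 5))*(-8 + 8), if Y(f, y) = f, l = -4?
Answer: 0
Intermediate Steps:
((-5 + Y(l, -5))*P(-2, 5))*(-8 + 8) = ((-5 - 4)*5)*(-8 + 8) = -9*5*0 = -45*0 = 0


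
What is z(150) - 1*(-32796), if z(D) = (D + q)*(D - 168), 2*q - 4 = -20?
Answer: 30240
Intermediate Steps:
q = -8 (q = 2 + (½)*(-20) = 2 - 10 = -8)
z(D) = (-168 + D)*(-8 + D) (z(D) = (D - 8)*(D - 168) = (-8 + D)*(-168 + D) = (-168 + D)*(-8 + D))
z(150) - 1*(-32796) = (1344 + 150² - 176*150) - 1*(-32796) = (1344 + 22500 - 26400) + 32796 = -2556 + 32796 = 30240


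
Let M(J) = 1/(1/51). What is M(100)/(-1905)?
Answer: -17/635 ≈ -0.026772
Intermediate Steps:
M(J) = 51 (M(J) = 1/(1/51) = 51)
M(100)/(-1905) = 51/(-1905) = 51*(-1/1905) = -17/635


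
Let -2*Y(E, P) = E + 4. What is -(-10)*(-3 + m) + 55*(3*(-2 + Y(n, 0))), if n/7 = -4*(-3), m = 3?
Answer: -7590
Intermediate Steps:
n = 84 (n = 7*(-4*(-3)) = 7*12 = 84)
Y(E, P) = -2 - E/2 (Y(E, P) = -(E + 4)/2 = -(4 + E)/2 = -2 - E/2)
-(-10)*(-3 + m) + 55*(3*(-2 + Y(n, 0))) = -(-10)*(-3 + 3) + 55*(3*(-2 + (-2 - 1/2*84))) = -(-10)*0 + 55*(3*(-2 + (-2 - 42))) = -5*0 + 55*(3*(-2 - 44)) = 0 + 55*(3*(-46)) = 0 + 55*(-138) = 0 - 7590 = -7590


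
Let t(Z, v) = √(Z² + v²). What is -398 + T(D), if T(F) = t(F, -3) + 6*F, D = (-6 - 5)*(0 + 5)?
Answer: -728 + √3034 ≈ -672.92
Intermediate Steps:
D = -55 (D = -11*5 = -55)
T(F) = √(9 + F²) + 6*F (T(F) = √(F² + (-3)²) + 6*F = √(F² + 9) + 6*F = √(9 + F²) + 6*F)
-398 + T(D) = -398 + (√(9 + (-55)²) + 6*(-55)) = -398 + (√(9 + 3025) - 330) = -398 + (√3034 - 330) = -398 + (-330 + √3034) = -728 + √3034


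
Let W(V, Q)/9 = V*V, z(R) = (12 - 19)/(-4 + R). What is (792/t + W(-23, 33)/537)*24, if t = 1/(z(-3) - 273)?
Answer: -925423416/179 ≈ -5.1700e+6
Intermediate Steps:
z(R) = -7/(-4 + R)
t = -1/272 (t = 1/(-7/(-4 - 3) - 273) = 1/(-7/(-7) - 273) = 1/(-7*(-⅐) - 273) = 1/(1 - 273) = 1/(-272) = -1/272 ≈ -0.0036765)
W(V, Q) = 9*V² (W(V, Q) = 9*(V*V) = 9*V²)
(792/t + W(-23, 33)/537)*24 = (792/(-1/272) + (9*(-23)²)/537)*24 = (792*(-272) + (9*529)*(1/537))*24 = (-215424 + 4761*(1/537))*24 = (-215424 + 1587/179)*24 = -38559309/179*24 = -925423416/179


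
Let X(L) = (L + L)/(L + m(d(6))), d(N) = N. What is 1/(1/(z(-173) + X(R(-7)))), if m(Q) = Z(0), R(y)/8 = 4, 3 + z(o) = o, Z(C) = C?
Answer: -174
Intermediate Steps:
z(o) = -3 + o
R(y) = 32 (R(y) = 8*4 = 32)
m(Q) = 0
X(L) = 2 (X(L) = (L + L)/(L + 0) = (2*L)/L = 2)
1/(1/(z(-173) + X(R(-7)))) = 1/(1/((-3 - 173) + 2)) = 1/(1/(-176 + 2)) = 1/(1/(-174)) = 1/(-1/174) = -174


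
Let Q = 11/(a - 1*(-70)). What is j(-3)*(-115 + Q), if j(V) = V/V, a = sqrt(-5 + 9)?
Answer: -8269/72 ≈ -114.85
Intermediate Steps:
a = 2 (a = sqrt(4) = 2)
j(V) = 1
Q = 11/72 (Q = 11/(2 - 1*(-70)) = 11/(2 + 70) = 11/72 ≈ 0.15278)
j(-3)*(-115 + Q) = 1*(-115 + 11/72) = 1*(-8269/72) = -8269/72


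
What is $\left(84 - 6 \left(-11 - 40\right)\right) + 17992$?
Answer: $18382$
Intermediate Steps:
$\left(84 - 6 \left(-11 - 40\right)\right) + 17992 = \left(84 - -306\right) + 17992 = \left(84 + 306\right) + 17992 = 390 + 17992 = 18382$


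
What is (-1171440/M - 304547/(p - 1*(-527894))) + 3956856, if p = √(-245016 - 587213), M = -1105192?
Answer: 152332578312152288743228/38498383493382285 + 304547*I*√832229/278672907465 ≈ 3.9569e+6 + 0.00099697*I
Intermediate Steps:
p = I*√832229 (p = √(-832229) = I*√832229 ≈ 912.27*I)
(-1171440/M - 304547/(p - 1*(-527894))) + 3956856 = (-1171440/(-1105192) - 304547/(I*√832229 - 1*(-527894))) + 3956856 = (-1171440*(-1/1105192) - 304547/(I*√832229 + 527894)) + 3956856 = (146430/138149 - 304547/(527894 + I*√832229)) + 3956856 = 546635845974/138149 - 304547/(527894 + I*√832229)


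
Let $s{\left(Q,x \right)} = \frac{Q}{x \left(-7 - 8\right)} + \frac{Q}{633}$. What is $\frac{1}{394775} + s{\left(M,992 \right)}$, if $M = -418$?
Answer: $- \frac{26121920229}{41315572400} \approx -0.63225$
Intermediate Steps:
$s{\left(Q,x \right)} = \frac{Q}{633} - \frac{Q}{15 x}$ ($s{\left(Q,x \right)} = \frac{Q}{x \left(-15\right)} + Q \frac{1}{633} = \frac{Q}{\left(-15\right) x} + \frac{Q}{633} = Q \left(- \frac{1}{15 x}\right) + \frac{Q}{633} = - \frac{Q}{15 x} + \frac{Q}{633} = \frac{Q}{633} - \frac{Q}{15 x}$)
$\frac{1}{394775} + s{\left(M,992 \right)} = \frac{1}{394775} + \left(\frac{1}{633} \left(-418\right) - - \frac{418}{15 \cdot 992}\right) = \frac{1}{394775} - \left(\frac{418}{633} - \frac{209}{7440}\right) = \frac{1}{394775} + \left(- \frac{418}{633} + \frac{209}{7440}\right) = \frac{1}{394775} - \frac{330847}{523280} = - \frac{26121920229}{41315572400}$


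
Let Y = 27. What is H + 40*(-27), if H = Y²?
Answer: -351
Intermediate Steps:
H = 729 (H = 27² = 729)
H + 40*(-27) = 729 + 40*(-27) = 729 - 1080 = -351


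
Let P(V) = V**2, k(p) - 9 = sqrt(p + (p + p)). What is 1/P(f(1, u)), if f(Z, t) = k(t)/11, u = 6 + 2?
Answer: 4235/1083 - 484*sqrt(6)/361 ≈ 0.62635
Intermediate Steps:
u = 8
k(p) = 9 + sqrt(3)*sqrt(p) (k(p) = 9 + sqrt(p + (p + p)) = 9 + sqrt(p + 2*p) = 9 + sqrt(3*p) = 9 + sqrt(3)*sqrt(p))
f(Z, t) = 9/11 + sqrt(3)*sqrt(t)/11 (f(Z, t) = (9 + sqrt(3)*sqrt(t))/11 = (9 + sqrt(3)*sqrt(t))*(1/11) = 9/11 + sqrt(3)*sqrt(t)/11)
1/P(f(1, u)) = 1/((9/11 + sqrt(3)*sqrt(8)/11)**2) = 1/((9/11 + sqrt(3)*(2*sqrt(2))/11)**2) = 1/((9/11 + 2*sqrt(6)/11)**2) = (9/11 + 2*sqrt(6)/11)**(-2)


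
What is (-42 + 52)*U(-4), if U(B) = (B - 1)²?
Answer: 250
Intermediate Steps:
U(B) = (-1 + B)²
(-42 + 52)*U(-4) = (-42 + 52)*(-1 - 4)² = 10*(-5)² = 10*25 = 250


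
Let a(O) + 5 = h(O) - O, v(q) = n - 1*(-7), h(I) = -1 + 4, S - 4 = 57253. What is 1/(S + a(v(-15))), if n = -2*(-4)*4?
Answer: 1/57216 ≈ 1.7478e-5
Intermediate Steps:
S = 57257 (S = 4 + 57253 = 57257)
h(I) = 3
n = 32 (n = -(-8)*4 = -1*(-32) = 32)
v(q) = 39 (v(q) = 32 - 1*(-7) = 32 + 7 = 39)
a(O) = -2 - O (a(O) = -5 + (3 - O) = -2 - O)
1/(S + a(v(-15))) = 1/(57257 + (-2 - 1*39)) = 1/(57257 + (-2 - 39)) = 1/(57257 - 41) = 1/57216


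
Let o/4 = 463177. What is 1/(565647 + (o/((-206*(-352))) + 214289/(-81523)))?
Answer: 134349904/75997699688577 ≈ 1.7678e-6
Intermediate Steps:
o = 1852708 (o = 4*463177 = 1852708)
1/(565647 + (o/((-206*(-352))) + 214289/(-81523))) = 1/(565647 + (1852708/((-206*(-352))) + 214289/(-81523))) = 1/(565647 + (1852708/72512 + 214289*(-1/81523))) = 1/(565647 + (1852708*(1/72512) - 214289/81523)) = 1/(565647 + (42107/1648 - 214289/81523)) = 1/(565647 + 3079540689/134349904) = 1/(75997699688577/134349904) = 134349904/75997699688577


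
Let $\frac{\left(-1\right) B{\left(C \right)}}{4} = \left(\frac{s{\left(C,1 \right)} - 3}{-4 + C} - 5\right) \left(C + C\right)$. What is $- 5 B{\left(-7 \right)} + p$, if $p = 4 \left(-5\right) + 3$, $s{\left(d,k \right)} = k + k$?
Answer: $\frac{14933}{11} \approx 1357.5$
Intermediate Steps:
$s{\left(d,k \right)} = 2 k$
$p = -17$ ($p = -20 + 3 = -17$)
$B{\left(C \right)} = - 8 C \left(-5 - \frac{1}{-4 + C}\right)$ ($B{\left(C \right)} = - 4 \left(\frac{2 \cdot 1 - 3}{-4 + C} - 5\right) \left(C + C\right) = - 4 \left(\frac{2 - 3}{-4 + C} - 5\right) 2 C = - 4 \left(- \frac{1}{-4 + C} - 5\right) 2 C = - 4 \left(-5 - \frac{1}{-4 + C}\right) 2 C = - 4 \cdot 2 C \left(-5 - \frac{1}{-4 + C}\right) = - 8 C \left(-5 - \frac{1}{-4 + C}\right)$)
$- 5 B{\left(-7 \right)} + p = - 5 \cdot 8 \left(-7\right) \frac{1}{-4 - 7} \left(-19 + 5 \left(-7\right)\right) - 17 = - 5 \cdot 8 \left(-7\right) \frac{1}{-11} \left(-19 - 35\right) - 17 = - 5 \cdot 8 \left(-7\right) \left(- \frac{1}{11}\right) \left(-54\right) - 17 = \left(-5\right) \left(- \frac{3024}{11}\right) - 17 = \frac{15120}{11} - 17 = \frac{14933}{11}$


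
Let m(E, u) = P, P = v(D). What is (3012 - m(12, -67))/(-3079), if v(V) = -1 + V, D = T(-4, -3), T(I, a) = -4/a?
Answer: -9035/9237 ≈ -0.97813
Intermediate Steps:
D = 4/3 (D = -4/(-3) = -4*(-1/3) = 4/3 ≈ 1.3333)
P = 1/3 (P = -1 + 4/3 = 1/3 ≈ 0.33333)
m(E, u) = 1/3
(3012 - m(12, -67))/(-3079) = (3012 - 1*1/3)/(-3079) = (3012 - 1/3)*(-1/3079) = (9035/3)*(-1/3079) = -9035/9237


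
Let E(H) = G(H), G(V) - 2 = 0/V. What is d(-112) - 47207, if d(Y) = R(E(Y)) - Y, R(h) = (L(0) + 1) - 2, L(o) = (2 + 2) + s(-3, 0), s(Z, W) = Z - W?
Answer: -47095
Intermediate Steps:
L(o) = 1 (L(o) = (2 + 2) + (-3 - 1*0) = 4 + (-3 + 0) = 4 - 3 = 1)
G(V) = 2 (G(V) = 2 + 0/V = 2 + 0 = 2)
E(H) = 2
R(h) = 0 (R(h) = (1 + 1) - 2 = 2 - 2 = 0)
d(Y) = -Y (d(Y) = 0 - Y = -Y)
d(-112) - 47207 = -1*(-112) - 47207 = 112 - 47207 = -47095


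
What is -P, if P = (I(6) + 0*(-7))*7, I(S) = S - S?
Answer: 0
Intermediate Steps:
I(S) = 0
P = 0 (P = (0 + 0*(-7))*7 = (0 + 0)*7 = 0*7 = 0)
-P = -1*0 = 0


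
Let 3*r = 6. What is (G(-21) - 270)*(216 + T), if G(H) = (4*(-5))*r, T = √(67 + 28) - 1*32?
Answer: -57040 - 310*√95 ≈ -60062.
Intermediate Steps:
r = 2 (r = (⅓)*6 = 2)
T = -32 + √95 (T = √95 - 32 = -32 + √95 ≈ -22.253)
G(H) = -40 (G(H) = (4*(-5))*2 = -20*2 = -40)
(G(-21) - 270)*(216 + T) = (-40 - 270)*(216 + (-32 + √95)) = -310*(184 + √95) = -57040 - 310*√95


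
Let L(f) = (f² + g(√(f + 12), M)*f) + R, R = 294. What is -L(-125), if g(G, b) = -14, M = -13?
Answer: -17669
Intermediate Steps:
L(f) = 294 + f² - 14*f (L(f) = (f² - 14*f) + 294 = 294 + f² - 14*f)
-L(-125) = -(294 + (-125)² - 14*(-125)) = -(294 + 15625 + 1750) = -1*17669 = -17669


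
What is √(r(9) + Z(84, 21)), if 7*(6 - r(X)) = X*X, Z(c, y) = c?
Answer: 3*√427/7 ≈ 8.8560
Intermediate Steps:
r(X) = 6 - X²/7 (r(X) = 6 - X*X/7 = 6 - X²/7)
√(r(9) + Z(84, 21)) = √((6 - ⅐*9²) + 84) = √((6 - ⅐*81) + 84) = √((6 - 81/7) + 84) = √(-39/7 + 84) = √(549/7) = 3*√427/7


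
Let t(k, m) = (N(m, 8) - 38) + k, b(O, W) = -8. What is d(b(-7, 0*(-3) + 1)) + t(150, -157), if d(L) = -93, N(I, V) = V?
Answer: 27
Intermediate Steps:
t(k, m) = -30 + k (t(k, m) = (8 - 38) + k = -30 + k)
d(b(-7, 0*(-3) + 1)) + t(150, -157) = -93 + (-30 + 150) = -93 + 120 = 27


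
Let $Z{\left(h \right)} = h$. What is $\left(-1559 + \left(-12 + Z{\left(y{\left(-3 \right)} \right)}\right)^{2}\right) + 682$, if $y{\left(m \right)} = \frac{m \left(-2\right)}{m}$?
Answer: $-681$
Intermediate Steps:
$y{\left(m \right)} = -2$ ($y{\left(m \right)} = \frac{\left(-2\right) m}{m} = -2$)
$\left(-1559 + \left(-12 + Z{\left(y{\left(-3 \right)} \right)}\right)^{2}\right) + 682 = \left(-1559 + \left(-12 - 2\right)^{2}\right) + 682 = \left(-1559 + \left(-14\right)^{2}\right) + 682 = \left(-1559 + 196\right) + 682 = -1363 + 682 = -681$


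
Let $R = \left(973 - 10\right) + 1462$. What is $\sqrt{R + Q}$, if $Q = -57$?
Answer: $8 \sqrt{37} \approx 48.662$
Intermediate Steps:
$R = 2425$ ($R = 963 + 1462 = 2425$)
$\sqrt{R + Q} = \sqrt{2425 - 57} = \sqrt{2368} = 8 \sqrt{37}$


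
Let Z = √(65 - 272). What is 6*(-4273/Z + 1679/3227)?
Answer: 10074/3227 + 8546*I*√23/23 ≈ 3.1218 + 1782.0*I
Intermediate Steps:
Z = 3*I*√23 (Z = √(-207) = 3*I*√23 ≈ 14.387*I)
6*(-4273/Z + 1679/3227) = 6*(-4273*(-I*√23/69) + 1679/3227) = 6*(-(-4273)*I*√23/69 + 1679*(1/3227)) = 6*(4273*I*√23/69 + 1679/3227) = 6*(1679/3227 + 4273*I*√23/69) = 10074/3227 + 8546*I*√23/23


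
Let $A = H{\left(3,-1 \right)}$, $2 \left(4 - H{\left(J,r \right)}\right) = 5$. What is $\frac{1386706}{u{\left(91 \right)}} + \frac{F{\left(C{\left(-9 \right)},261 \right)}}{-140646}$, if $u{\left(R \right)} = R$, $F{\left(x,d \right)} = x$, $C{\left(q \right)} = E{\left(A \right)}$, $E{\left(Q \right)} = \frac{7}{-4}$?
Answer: $\frac{780138608941}{51195144} \approx 15239.0$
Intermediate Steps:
$H{\left(J,r \right)} = \frac{3}{2}$ ($H{\left(J,r \right)} = 4 - \frac{5}{2} = \frac{3}{2}$)
$A = \frac{3}{2} \approx 1.5$
$E{\left(Q \right)} = - \frac{7}{4}$ ($E{\left(Q \right)} = 7 \left(- \frac{1}{4}\right) = - \frac{7}{4}$)
$C{\left(q \right)} = - \frac{7}{4}$
$\frac{1386706}{u{\left(91 \right)}} + \frac{F{\left(C{\left(-9 \right)},261 \right)}}{-140646} = \frac{1386706}{91} - \frac{7}{4 \left(-140646\right)} = 1386706 \cdot \frac{1}{91} - - \frac{7}{562584} = \frac{1386706}{91} + \frac{7}{562584} = \frac{780138608941}{51195144}$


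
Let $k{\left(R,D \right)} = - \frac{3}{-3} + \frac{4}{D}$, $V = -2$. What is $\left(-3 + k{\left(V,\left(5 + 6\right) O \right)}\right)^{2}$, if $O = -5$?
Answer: $\frac{12996}{3025} \approx 4.2962$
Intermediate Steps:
$k{\left(R,D \right)} = 1 + \frac{4}{D}$ ($k{\left(R,D \right)} = \left(-3\right) \left(- \frac{1}{3}\right) + \frac{4}{D} = 1 + \frac{4}{D}$)
$\left(-3 + k{\left(V,\left(5 + 6\right) O \right)}\right)^{2} = \left(-3 + \frac{4 + \left(5 + 6\right) \left(-5\right)}{\left(5 + 6\right) \left(-5\right)}\right)^{2} = \left(-3 + \frac{4 + 11 \left(-5\right)}{11 \left(-5\right)}\right)^{2} = \left(-3 + \frac{4 - 55}{-55}\right)^{2} = \left(-3 - - \frac{51}{55}\right)^{2} = \left(-3 + \frac{51}{55}\right)^{2} = \left(- \frac{114}{55}\right)^{2} = \frac{12996}{3025}$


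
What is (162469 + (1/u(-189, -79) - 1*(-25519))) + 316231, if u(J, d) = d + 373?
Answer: 148240387/294 ≈ 5.0422e+5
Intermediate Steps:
u(J, d) = 373 + d
(162469 + (1/u(-189, -79) - 1*(-25519))) + 316231 = (162469 + (1/(373 - 79) - 1*(-25519))) + 316231 = (162469 + (1/294 + 25519)) + 316231 = (162469 + 7502587/294) + 316231 = 55268473/294 + 316231 = 148240387/294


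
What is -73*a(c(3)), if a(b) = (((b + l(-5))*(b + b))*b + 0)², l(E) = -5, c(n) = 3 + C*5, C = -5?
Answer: -49865606208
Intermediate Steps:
c(n) = -22 (c(n) = 3 - 5*5 = 3 - 25 = -22)
a(b) = 4*b⁴*(-5 + b)² (a(b) = (((b - 5)*(b + b))*b + 0)² = (((-5 + b)*(2*b))*b + 0)² = ((2*b*(-5 + b))*b + 0)² = (2*b²*(-5 + b) + 0)² = (2*b²*(-5 + b))² = 4*b⁴*(-5 + b)²)
-73*a(c(3)) = -292*(-22)⁴*(-5 - 22)² = -292*234256*(-27)² = -292*234256*729 = -73*683090496 = -49865606208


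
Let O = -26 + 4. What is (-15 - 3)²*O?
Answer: -7128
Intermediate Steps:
O = -22
(-15 - 3)²*O = (-15 - 3)²*(-22) = (-18)²*(-22) = 324*(-22) = -7128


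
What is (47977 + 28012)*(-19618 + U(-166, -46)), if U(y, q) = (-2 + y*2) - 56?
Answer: -1520387912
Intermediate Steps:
U(y, q) = -58 + 2*y (U(y, q) = (-2 + 2*y) - 56 = -58 + 2*y)
(47977 + 28012)*(-19618 + U(-166, -46)) = (47977 + 28012)*(-19618 + (-58 + 2*(-166))) = 75989*(-19618 + (-58 - 332)) = 75989*(-19618 - 390) = 75989*(-20008) = -1520387912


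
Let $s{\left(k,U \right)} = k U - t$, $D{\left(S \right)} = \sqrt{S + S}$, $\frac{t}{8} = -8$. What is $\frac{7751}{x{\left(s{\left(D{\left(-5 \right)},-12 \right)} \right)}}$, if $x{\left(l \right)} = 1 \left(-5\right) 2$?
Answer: $- \frac{7751}{10} \approx -775.1$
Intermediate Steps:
$t = -64$ ($t = 8 \left(-8\right) = -64$)
$D{\left(S \right)} = \sqrt{2} \sqrt{S}$ ($D{\left(S \right)} = \sqrt{2 S} = \sqrt{2} \sqrt{S}$)
$s{\left(k,U \right)} = 64 + U k$ ($s{\left(k,U \right)} = k U - -64 = U k + 64 = 64 + U k$)
$x{\left(l \right)} = -10$ ($x{\left(l \right)} = \left(-5\right) 2 = -10$)
$\frac{7751}{x{\left(s{\left(D{\left(-5 \right)},-12 \right)} \right)}} = \frac{7751}{-10} = 7751 \left(- \frac{1}{10}\right) = - \frac{7751}{10}$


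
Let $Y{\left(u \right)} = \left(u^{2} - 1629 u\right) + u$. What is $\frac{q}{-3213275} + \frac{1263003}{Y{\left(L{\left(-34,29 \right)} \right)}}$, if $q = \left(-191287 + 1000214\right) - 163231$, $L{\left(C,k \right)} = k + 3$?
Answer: $- \frac{194826330997}{7814684800} \approx -24.931$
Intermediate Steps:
$L{\left(C,k \right)} = 3 + k$
$Y{\left(u \right)} = u^{2} - 1628 u$
$q = 645696$ ($q = 808927 - 163231 = 645696$)
$\frac{q}{-3213275} + \frac{1263003}{Y{\left(L{\left(-34,29 \right)} \right)}} = \frac{645696}{-3213275} + \frac{1263003}{\left(3 + 29\right) \left(-1628 + \left(3 + 29\right)\right)} = 645696 \left(- \frac{1}{3213275}\right) + \frac{1263003}{32 \left(-1628 + 32\right)} = - \frac{645696}{3213275} + \frac{1263003}{32 \left(-1596\right)} = - \frac{645696}{3213275} + \frac{1263003}{-51072} = - \frac{645696}{3213275} + 1263003 \left(- \frac{1}{51072}\right) = - \frac{645696}{3213275} - \frac{60143}{2432} = - \frac{194826330997}{7814684800}$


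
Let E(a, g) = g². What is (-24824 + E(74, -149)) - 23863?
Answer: -26486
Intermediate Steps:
(-24824 + E(74, -149)) - 23863 = (-24824 + (-149)²) - 23863 = (-24824 + 22201) - 23863 = -2623 - 23863 = -26486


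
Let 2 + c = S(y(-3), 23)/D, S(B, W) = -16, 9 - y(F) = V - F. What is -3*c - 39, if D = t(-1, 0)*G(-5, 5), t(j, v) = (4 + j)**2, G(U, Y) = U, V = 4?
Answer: -511/15 ≈ -34.067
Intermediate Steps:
y(F) = 5 + F (y(F) = 9 - (4 - F) = 9 + (-4 + F) = 5 + F)
D = -45 (D = (4 - 1)**2*(-5) = 3**2*(-5) = 9*(-5) = -45)
c = -74/45 (c = -2 - 16/(-45) = -2 - 16*(-1/45) = -2 + 16/45 = -74/45 ≈ -1.6444)
-3*c - 39 = -3*(-74/45) - 39 = 74/15 - 39 = -511/15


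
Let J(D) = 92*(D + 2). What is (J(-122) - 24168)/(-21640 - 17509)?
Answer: 35208/39149 ≈ 0.89933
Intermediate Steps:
J(D) = 184 + 92*D (J(D) = 92*(2 + D) = 184 + 92*D)
(J(-122) - 24168)/(-21640 - 17509) = ((184 + 92*(-122)) - 24168)/(-21640 - 17509) = ((184 - 11224) - 24168)/(-39149) = (-11040 - 24168)*(-1/39149) = -35208*(-1/39149) = 35208/39149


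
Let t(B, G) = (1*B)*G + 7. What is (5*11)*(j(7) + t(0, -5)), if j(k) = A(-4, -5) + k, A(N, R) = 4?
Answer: 990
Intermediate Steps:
t(B, G) = 7 + B*G (t(B, G) = B*G + 7 = 7 + B*G)
j(k) = 4 + k
(5*11)*(j(7) + t(0, -5)) = (5*11)*((4 + 7) + (7 + 0*(-5))) = 55*(11 + (7 + 0)) = 55*(11 + 7) = 55*18 = 990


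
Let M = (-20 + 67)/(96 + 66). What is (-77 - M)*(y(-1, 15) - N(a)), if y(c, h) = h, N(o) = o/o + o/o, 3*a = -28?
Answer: -162773/162 ≈ -1004.8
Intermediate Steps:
a = -28/3 (a = (⅓)*(-28) = -28/3 ≈ -9.3333)
N(o) = 2 (N(o) = 1 + 1 = 2)
M = 47/162 ≈ 0.29012
(-77 - M)*(y(-1, 15) - N(a)) = (-77 - 1*47/162)*(15 - 1*2) = (-77 - 47/162)*(15 - 2) = -12521/162*13 = -162773/162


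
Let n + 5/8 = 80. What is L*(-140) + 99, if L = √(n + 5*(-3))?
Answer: 99 - 35*√1030 ≈ -1024.3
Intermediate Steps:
n = 635/8 (n = -5/8 + 80 = 635/8 ≈ 79.375)
L = √1030/4 (L = √(635/8 + 5*(-3)) = √(635/8 - 15) = √(515/8) = √1030/4 ≈ 8.0234)
L*(-140) + 99 = (√1030/4)*(-140) + 99 = -35*√1030 + 99 = 99 - 35*√1030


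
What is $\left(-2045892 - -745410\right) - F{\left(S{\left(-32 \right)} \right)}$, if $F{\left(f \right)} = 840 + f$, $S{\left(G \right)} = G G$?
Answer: $-1302346$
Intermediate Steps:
$S{\left(G \right)} = G^{2}$
$\left(-2045892 - -745410\right) - F{\left(S{\left(-32 \right)} \right)} = \left(-2045892 - -745410\right) - \left(840 + \left(-32\right)^{2}\right) = \left(-2045892 + 745410\right) - \left(840 + 1024\right) = -1300482 - 1864 = -1302346$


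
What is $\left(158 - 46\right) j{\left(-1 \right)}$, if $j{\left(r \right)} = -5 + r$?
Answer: $-672$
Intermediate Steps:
$\left(158 - 46\right) j{\left(-1 \right)} = \left(158 - 46\right) \left(-5 - 1\right) = 112 \left(-6\right) = -672$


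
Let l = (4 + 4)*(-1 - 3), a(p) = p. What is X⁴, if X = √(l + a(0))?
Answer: 1024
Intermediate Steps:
l = -32 (l = 8*(-4) = -32)
X = 4*I*√2 (X = √(-32 + 0) = √(-32) = 4*I*√2 ≈ 5.6569*I)
X⁴ = (4*I*√2)⁴ = 1024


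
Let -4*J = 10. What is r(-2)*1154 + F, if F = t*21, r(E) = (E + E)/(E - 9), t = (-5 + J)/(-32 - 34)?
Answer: 18569/44 ≈ 422.02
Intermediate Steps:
J = -5/2 (J = -1/4*10 = -5/2 ≈ -2.5000)
t = 5/44 (t = (-5 - 5/2)/(-32 - 34) = -15/2/(-66) = -15/2*(-1/66) = 5/44 ≈ 0.11364)
r(E) = 2*E/(-9 + E) (r(E) = (2*E)/(-9 + E) = 2*E/(-9 + E))
F = 105/44 (F = (5/44)*21 = 105/44 ≈ 2.3864)
r(-2)*1154 + F = (2*(-2)/(-9 - 2))*1154 + 105/44 = (2*(-2)/(-11))*1154 + 105/44 = (2*(-2)*(-1/11))*1154 + 105/44 = (4/11)*1154 + 105/44 = 4616/11 + 105/44 = 18569/44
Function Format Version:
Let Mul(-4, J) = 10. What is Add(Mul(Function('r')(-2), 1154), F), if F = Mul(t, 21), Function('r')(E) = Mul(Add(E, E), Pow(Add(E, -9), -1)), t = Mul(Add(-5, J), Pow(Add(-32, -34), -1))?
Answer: Rational(18569, 44) ≈ 422.02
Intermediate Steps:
J = Rational(-5, 2) (J = Mul(Rational(-1, 4), 10) = Rational(-5, 2) ≈ -2.5000)
t = Rational(5, 44) (t = Mul(Add(-5, Rational(-5, 2)), Pow(Add(-32, -34), -1)) = Mul(Rational(-15, 2), Pow(-66, -1)) = Mul(Rational(-15, 2), Rational(-1, 66)) = Rational(5, 44) ≈ 0.11364)
Function('r')(E) = Mul(2, E, Pow(Add(-9, E), -1)) (Function('r')(E) = Mul(Mul(2, E), Pow(Add(-9, E), -1)) = Mul(2, E, Pow(Add(-9, E), -1)))
F = Rational(105, 44) (F = Mul(Rational(5, 44), 21) = Rational(105, 44) ≈ 2.3864)
Add(Mul(Function('r')(-2), 1154), F) = Add(Mul(Mul(2, -2, Pow(Add(-9, -2), -1)), 1154), Rational(105, 44)) = Add(Mul(Mul(2, -2, Pow(-11, -1)), 1154), Rational(105, 44)) = Add(Mul(Mul(2, -2, Rational(-1, 11)), 1154), Rational(105, 44)) = Add(Mul(Rational(4, 11), 1154), Rational(105, 44)) = Add(Rational(4616, 11), Rational(105, 44)) = Rational(18569, 44)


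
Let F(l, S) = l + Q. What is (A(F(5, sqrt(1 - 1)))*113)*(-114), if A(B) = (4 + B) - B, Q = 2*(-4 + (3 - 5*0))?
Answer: -51528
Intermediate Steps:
Q = -2 (Q = 2*(-4 + (3 + 0)) = 2*(-4 + 3) = 2*(-1) = -2)
F(l, S) = -2 + l (F(l, S) = l - 2 = -2 + l)
A(B) = 4
(A(F(5, sqrt(1 - 1)))*113)*(-114) = (4*113)*(-114) = 452*(-114) = -51528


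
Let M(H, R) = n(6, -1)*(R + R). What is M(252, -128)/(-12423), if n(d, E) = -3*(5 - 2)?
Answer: -768/4141 ≈ -0.18546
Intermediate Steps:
n(d, E) = -9 (n(d, E) = -3*3 = -9)
M(H, R) = -18*R (M(H, R) = -9*(R + R) = -18*R)
M(252, -128)/(-12423) = -18*(-128)/(-12423) = 2304*(-1/12423) = -768/4141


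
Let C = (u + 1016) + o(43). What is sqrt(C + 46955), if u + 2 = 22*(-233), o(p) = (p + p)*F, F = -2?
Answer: sqrt(42671) ≈ 206.57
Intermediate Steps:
o(p) = -4*p (o(p) = (p + p)*(-2) = (2*p)*(-2) = -4*p)
u = -5128 (u = -2 + 22*(-233) = -2 - 5126 = -5128)
C = -4284 (C = (-5128 + 1016) - 4*43 = -4112 - 172 = -4284)
sqrt(C + 46955) = sqrt(-4284 + 46955) = sqrt(42671)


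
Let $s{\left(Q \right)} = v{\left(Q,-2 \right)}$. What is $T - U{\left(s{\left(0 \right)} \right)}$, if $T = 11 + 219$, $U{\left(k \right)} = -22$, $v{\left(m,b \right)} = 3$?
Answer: $252$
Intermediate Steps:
$s{\left(Q \right)} = 3$
$T = 230$
$T - U{\left(s{\left(0 \right)} \right)} = 230 - -22 = 230 + 22 = 252$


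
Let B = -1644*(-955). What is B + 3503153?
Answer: 5073173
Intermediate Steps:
B = 1570020
B + 3503153 = 1570020 + 3503153 = 5073173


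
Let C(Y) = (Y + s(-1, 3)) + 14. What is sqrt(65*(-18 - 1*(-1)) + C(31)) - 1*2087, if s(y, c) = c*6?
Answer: -2087 + I*sqrt(1042) ≈ -2087.0 + 32.28*I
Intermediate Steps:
s(y, c) = 6*c
C(Y) = 32 + Y (C(Y) = (Y + 6*3) + 14 = (Y + 18) + 14 = (18 + Y) + 14 = 32 + Y)
sqrt(65*(-18 - 1*(-1)) + C(31)) - 1*2087 = sqrt(65*(-18 - 1*(-1)) + (32 + 31)) - 1*2087 = sqrt(65*(-18 + 1) + 63) - 2087 = sqrt(65*(-17) + 63) - 2087 = sqrt(-1105 + 63) - 2087 = sqrt(-1042) - 2087 = I*sqrt(1042) - 2087 = -2087 + I*sqrt(1042)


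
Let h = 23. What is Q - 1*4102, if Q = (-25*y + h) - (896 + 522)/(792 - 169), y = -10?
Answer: -2386885/623 ≈ -3831.3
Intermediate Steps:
Q = 168661/623 (Q = (-25*(-10) + 23) - (896 + 522)/(792 - 169) = (250 + 23) - 1418/623 = 273 - 1418/623 = 168661/623 ≈ 270.72)
Q - 1*4102 = 168661/623 - 1*4102 = 168661/623 - 4102 = -2386885/623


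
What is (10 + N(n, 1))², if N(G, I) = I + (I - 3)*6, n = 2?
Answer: 1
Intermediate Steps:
N(G, I) = -18 + 7*I (N(G, I) = I + (-3 + I)*6 = I + (-18 + 6*I) = -18 + 7*I)
(10 + N(n, 1))² = (10 + (-18 + 7*1))² = (10 + (-18 + 7))² = (10 - 11)² = (-1)² = 1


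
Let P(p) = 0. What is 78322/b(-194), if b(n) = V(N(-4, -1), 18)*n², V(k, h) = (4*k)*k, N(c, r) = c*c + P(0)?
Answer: 39161/19269632 ≈ 0.0020323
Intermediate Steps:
N(c, r) = c² (N(c, r) = c*c + 0 = c² + 0 = c²)
V(k, h) = 4*k²
b(n) = 1024*n² (b(n) = (4*((-4)²)²)*n² = (4*16²)*n² = (4*256)*n² = 1024*n²)
78322/b(-194) = 78322/((1024*(-194)²)) = 78322/((1024*37636)) = 78322/38539264 = 78322*(1/38539264) = 39161/19269632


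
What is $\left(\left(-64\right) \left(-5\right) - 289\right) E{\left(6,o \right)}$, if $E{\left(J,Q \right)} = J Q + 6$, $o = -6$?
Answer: $-930$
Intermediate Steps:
$E{\left(J,Q \right)} = 6 + J Q$
$\left(\left(-64\right) \left(-5\right) - 289\right) E{\left(6,o \right)} = \left(\left(-64\right) \left(-5\right) - 289\right) \left(6 + 6 \left(-6\right)\right) = \left(320 - 289\right) \left(6 - 36\right) = 31 \left(-30\right) = -930$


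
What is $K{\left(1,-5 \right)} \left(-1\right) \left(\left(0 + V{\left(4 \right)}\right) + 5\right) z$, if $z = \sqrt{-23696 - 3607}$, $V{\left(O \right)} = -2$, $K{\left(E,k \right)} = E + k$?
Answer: $12 i \sqrt{27303} \approx 1982.8 i$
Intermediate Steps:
$z = i \sqrt{27303}$ ($z = \sqrt{-27303} = i \sqrt{27303} \approx 165.24 i$)
$K{\left(1,-5 \right)} \left(-1\right) \left(\left(0 + V{\left(4 \right)}\right) + 5\right) z = \left(1 - 5\right) \left(-1\right) \left(\left(0 - 2\right) + 5\right) i \sqrt{27303} = \left(-4\right) \left(-1\right) \left(-2 + 5\right) i \sqrt{27303} = 4 \cdot 3 i \sqrt{27303} = 12 i \sqrt{27303}$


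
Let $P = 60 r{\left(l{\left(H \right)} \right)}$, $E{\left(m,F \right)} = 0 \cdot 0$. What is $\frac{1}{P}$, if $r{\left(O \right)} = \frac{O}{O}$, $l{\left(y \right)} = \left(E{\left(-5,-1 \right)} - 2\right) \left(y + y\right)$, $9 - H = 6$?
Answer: $\frac{1}{60} \approx 0.016667$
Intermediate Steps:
$H = 3$ ($H = 9 - 6 = 3$)
$E{\left(m,F \right)} = 0$
$l{\left(y \right)} = - 4 y$ ($l{\left(y \right)} = \left(0 - 2\right) \left(y + y\right) = - 2 \cdot 2 y = - 4 y$)
$r{\left(O \right)} = 1$
$P = 60$ ($P = 60 \cdot 1 = 60$)
$\frac{1}{P} = \frac{1}{60}$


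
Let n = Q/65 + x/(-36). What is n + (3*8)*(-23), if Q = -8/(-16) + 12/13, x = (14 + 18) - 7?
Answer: -16812299/30420 ≈ -552.67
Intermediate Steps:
x = 25 (x = 32 - 7 = 25)
Q = 37/26 (Q = -8*(-1/16) + 12*(1/13) = ½ + 12/13 = 37/26 ≈ 1.4231)
n = -20459/30420 (n = (37/26)/65 + 25/(-36) = (37/26)*(1/65) + 25*(-1/36) = 37/1690 - 25/36 = -20459/30420 ≈ -0.67255)
n + (3*8)*(-23) = -20459/30420 + (3*8)*(-23) = -20459/30420 + 24*(-23) = -20459/30420 - 552 = -16812299/30420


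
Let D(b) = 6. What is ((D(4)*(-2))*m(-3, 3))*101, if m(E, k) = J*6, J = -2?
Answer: 14544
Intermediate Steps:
m(E, k) = -12 (m(E, k) = -2*6 = -12)
((D(4)*(-2))*m(-3, 3))*101 = ((6*(-2))*(-12))*101 = -12*(-12)*101 = 144*101 = 14544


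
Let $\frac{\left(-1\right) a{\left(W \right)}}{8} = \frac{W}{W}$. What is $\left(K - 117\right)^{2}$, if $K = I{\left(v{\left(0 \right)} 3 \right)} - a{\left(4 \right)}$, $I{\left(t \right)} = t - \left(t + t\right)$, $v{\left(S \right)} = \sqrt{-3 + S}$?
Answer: $11854 + 654 i \sqrt{3} \approx 11854.0 + 1132.8 i$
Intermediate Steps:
$a{\left(W \right)} = -8$ ($a{\left(W \right)} = - 8 \frac{W}{W} = \left(-8\right) 1 = -8$)
$I{\left(t \right)} = - t$ ($I{\left(t \right)} = t - 2 t = - t$)
$K = 8 - 3 i \sqrt{3}$ ($K = - \sqrt{-3 + 0} \cdot 3 - -8 = - \sqrt{-3} \cdot 3 + 8 = - i \sqrt{3} \cdot 3 + 8 = - 3 i \sqrt{3} + 8 = 8 - 3 i \sqrt{3} \approx 8.0 - 5.1962 i$)
$\left(K - 117\right)^{2} = \left(\left(8 - 3 i \sqrt{3}\right) - 117\right)^{2} = \left(-109 - 3 i \sqrt{3}\right)^{2}$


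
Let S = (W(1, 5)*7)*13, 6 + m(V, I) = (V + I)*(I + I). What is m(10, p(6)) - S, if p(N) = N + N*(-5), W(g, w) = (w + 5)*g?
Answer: -244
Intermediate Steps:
W(g, w) = g*(5 + w) (W(g, w) = (5 + w)*g = g*(5 + w))
p(N) = -4*N (p(N) = N - 5*N = -4*N)
m(V, I) = -6 + 2*I*(I + V) (m(V, I) = -6 + (V + I)*(I + I) = -6 + (I + V)*(2*I) = -6 + 2*I*(I + V))
S = 910 (S = ((1*(5 + 5))*7)*13 = ((1*10)*7)*13 = (10*7)*13 = 70*13 = 910)
m(10, p(6)) - S = (-6 + 2*(-4*6)**2 + 2*(-4*6)*10) - 1*910 = (-6 + 2*(-24)**2 + 2*(-24)*10) - 910 = (-6 + 2*576 - 480) - 910 = (-6 + 1152 - 480) - 910 = 666 - 910 = -244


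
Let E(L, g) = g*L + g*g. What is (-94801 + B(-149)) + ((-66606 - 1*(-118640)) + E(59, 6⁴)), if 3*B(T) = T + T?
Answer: 5139641/3 ≈ 1.7132e+6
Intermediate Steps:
B(T) = 2*T/3 (B(T) = (T + T)/3 = (2*T)/3 = 2*T/3)
E(L, g) = g² + L*g (E(L, g) = L*g + g² = g² + L*g)
(-94801 + B(-149)) + ((-66606 - 1*(-118640)) + E(59, 6⁴)) = (-94801 + (⅔)*(-149)) + ((-66606 - 1*(-118640)) + 6⁴*(59 + 6⁴)) = (-94801 - 298/3) + ((-66606 + 118640) + 1296*(59 + 1296)) = -284701/3 + (52034 + 1296*1355) = -284701/3 + (52034 + 1756080) = -284701/3 + 1808114 = 5139641/3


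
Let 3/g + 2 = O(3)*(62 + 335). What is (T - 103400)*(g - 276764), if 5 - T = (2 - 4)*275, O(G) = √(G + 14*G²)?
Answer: 578713241607386990/20331557 - 122488395*√129/20331557 ≈ 2.8464e+10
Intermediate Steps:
T = 555 (T = 5 - (2 - 4)*275 = 5 - (-2)*275 = 5 - 1*(-550) = 5 + 550 = 555)
g = 3/(-2 + 397*√129) (g = 3/(-2 + √(3*(1 + 14*3))*(62 + 335)) = 3/(-2 + √(3*(1 + 42))*397) = 3/(-2 + √(3*43)*397) = 3/(-2 + √129*397) = 3/(-2 + 397*√129) ≈ 0.00066562)
(T - 103400)*(g - 276764) = (555 - 103400)*((6/20331557 + 1191*√129/20331557) - 276764) = -102845*(-5627043041542/20331557 + 1191*√129/20331557) = 578713241607386990/20331557 - 122488395*√129/20331557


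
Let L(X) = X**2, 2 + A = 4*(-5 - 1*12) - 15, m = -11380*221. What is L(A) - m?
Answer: 2522205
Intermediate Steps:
m = -2514980
A = -85 (A = -2 + (4*(-5 - 1*12) - 15) = -2 + (4*(-5 - 12) - 15) = -2 + (4*(-17) - 15) = -2 + (-68 - 15) = -2 - 83 = -85)
L(A) - m = (-85)**2 - 1*(-2514980) = 7225 + 2514980 = 2522205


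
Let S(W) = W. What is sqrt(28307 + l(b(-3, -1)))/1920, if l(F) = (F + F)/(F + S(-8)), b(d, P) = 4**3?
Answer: sqrt(1387155)/13440 ≈ 0.087632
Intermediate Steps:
b(d, P) = 64
l(F) = 2*F/(-8 + F) (l(F) = (F + F)/(F - 8) = (2*F)/(-8 + F) = 2*F/(-8 + F))
sqrt(28307 + l(b(-3, -1)))/1920 = sqrt(28307 + 2*64/(-8 + 64))/1920 = sqrt(28307 + 2*64/56)*(1/1920) = sqrt(28307 + 2*64*(1/56))*(1/1920) = sqrt(28307 + 16/7)*(1/1920) = sqrt(198165/7)*(1/1920) = (sqrt(1387155)/7)*(1/1920) = sqrt(1387155)/13440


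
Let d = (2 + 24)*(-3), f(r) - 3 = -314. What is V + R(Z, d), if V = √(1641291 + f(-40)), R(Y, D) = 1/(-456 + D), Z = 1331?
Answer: -1/534 + 2*√410245 ≈ 1281.0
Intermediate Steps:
f(r) = -311 (f(r) = 3 - 314 = -311)
d = -78 (d = 26*(-3) = -78)
V = 2*√410245 (V = √(1641291 - 311) = √1640980 = 2*√410245 ≈ 1281.0)
V + R(Z, d) = 2*√410245 + 1/(-456 - 78) = 2*√410245 + 1/(-534) = 2*√410245 - 1/534 = -1/534 + 2*√410245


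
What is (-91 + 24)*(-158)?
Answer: 10586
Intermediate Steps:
(-91 + 24)*(-158) = -67*(-158) = 10586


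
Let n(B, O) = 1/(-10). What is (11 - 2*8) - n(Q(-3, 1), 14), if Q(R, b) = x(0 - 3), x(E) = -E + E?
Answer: -49/10 ≈ -4.9000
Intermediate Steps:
x(E) = 0
Q(R, b) = 0
n(B, O) = -⅒
(11 - 2*8) - n(Q(-3, 1), 14) = (11 - 2*8) - 1*(-⅒) = (11 - 16) + ⅒ = -5 + ⅒ = -49/10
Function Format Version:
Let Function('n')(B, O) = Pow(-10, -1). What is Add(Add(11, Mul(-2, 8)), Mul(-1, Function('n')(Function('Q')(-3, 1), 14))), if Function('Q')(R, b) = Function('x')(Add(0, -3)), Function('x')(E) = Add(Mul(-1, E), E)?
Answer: Rational(-49, 10) ≈ -4.9000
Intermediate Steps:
Function('x')(E) = 0
Function('Q')(R, b) = 0
Function('n')(B, O) = Rational(-1, 10)
Add(Add(11, Mul(-2, 8)), Mul(-1, Function('n')(Function('Q')(-3, 1), 14))) = Add(Add(11, Mul(-2, 8)), Mul(-1, Rational(-1, 10))) = Add(Add(11, -16), Rational(1, 10)) = Add(-5, Rational(1, 10)) = Rational(-49, 10)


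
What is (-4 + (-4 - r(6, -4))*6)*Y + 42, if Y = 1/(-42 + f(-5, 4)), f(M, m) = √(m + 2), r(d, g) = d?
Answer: 12754/293 + 32*√6/879 ≈ 43.618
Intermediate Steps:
f(M, m) = √(2 + m)
Y = 1/(-42 + √6) (Y = 1/(-42 + √(2 + 4)) = 1/(-42 + √6) ≈ -0.025284)
(-4 + (-4 - r(6, -4))*6)*Y + 42 = (-4 + (-4 - 1*6)*6)*(-7/293 - √6/1758) + 42 = (-4 + (-4 - 6)*6)*(-7/293 - √6/1758) + 42 = (-4 - 10*6)*(-7/293 - √6/1758) + 42 = (-4 - 60)*(-7/293 - √6/1758) + 42 = -64*(-7/293 - √6/1758) + 42 = (448/293 + 32*√6/879) + 42 = 12754/293 + 32*√6/879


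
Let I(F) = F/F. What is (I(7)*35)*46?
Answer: 1610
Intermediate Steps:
I(F) = 1
(I(7)*35)*46 = (1*35)*46 = 35*46 = 1610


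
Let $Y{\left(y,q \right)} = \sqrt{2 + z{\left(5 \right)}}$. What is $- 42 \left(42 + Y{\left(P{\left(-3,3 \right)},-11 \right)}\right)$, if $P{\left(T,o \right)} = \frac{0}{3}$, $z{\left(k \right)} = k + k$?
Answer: $-1764 - 84 \sqrt{3} \approx -1909.5$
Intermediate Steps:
$z{\left(k \right)} = 2 k$
$P{\left(T,o \right)} = 0$ ($P{\left(T,o \right)} = 0 \cdot \frac{1}{3} = 0$)
$Y{\left(y,q \right)} = 2 \sqrt{3}$ ($Y{\left(y,q \right)} = \sqrt{2 + 2 \cdot 5} = \sqrt{2 + 10} = \sqrt{12} = 2 \sqrt{3}$)
$- 42 \left(42 + Y{\left(P{\left(-3,3 \right)},-11 \right)}\right) = - 42 \left(42 + 2 \sqrt{3}\right) = -1764 - 84 \sqrt{3}$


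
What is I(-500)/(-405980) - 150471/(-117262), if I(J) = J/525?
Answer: 64142744671/49986328098 ≈ 1.2832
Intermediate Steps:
I(J) = J/525 (I(J) = J*(1/525) = J/525)
I(-500)/(-405980) - 150471/(-117262) = ((1/525)*(-500))/(-405980) - 150471/(-117262) = -20/21*(-1/405980) - 150471*(-1/117262) = 1/426279 + 150471/117262 = 64142744671/49986328098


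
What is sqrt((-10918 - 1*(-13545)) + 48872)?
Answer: 7*sqrt(1051) ≈ 226.93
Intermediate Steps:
sqrt((-10918 - 1*(-13545)) + 48872) = sqrt((-10918 + 13545) + 48872) = sqrt(2627 + 48872) = sqrt(51499) = 7*sqrt(1051)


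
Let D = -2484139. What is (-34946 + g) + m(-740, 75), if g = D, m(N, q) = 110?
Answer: -2518975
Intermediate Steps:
g = -2484139
(-34946 + g) + m(-740, 75) = (-34946 - 2484139) + 110 = -2519085 + 110 = -2518975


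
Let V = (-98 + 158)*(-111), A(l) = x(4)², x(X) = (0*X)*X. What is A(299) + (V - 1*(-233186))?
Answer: 226526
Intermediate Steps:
x(X) = 0 (x(X) = 0*X = 0)
A(l) = 0 (A(l) = 0² = 0)
V = -6660 (V = 60*(-111) = -6660)
A(299) + (V - 1*(-233186)) = 0 + (-6660 - 1*(-233186)) = 0 + (-6660 + 233186) = 0 + 226526 = 226526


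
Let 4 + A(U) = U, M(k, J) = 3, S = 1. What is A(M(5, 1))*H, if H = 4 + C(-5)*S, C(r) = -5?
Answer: 1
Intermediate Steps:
A(U) = -4 + U
H = -1 (H = 4 - 5*1 = 4 - 5 = -1)
A(M(5, 1))*H = (-4 + 3)*(-1) = -1*(-1) = 1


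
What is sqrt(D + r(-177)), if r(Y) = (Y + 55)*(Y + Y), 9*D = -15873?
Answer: sqrt(372819)/3 ≈ 203.53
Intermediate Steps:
D = -5291/3 (D = (1/9)*(-15873) = -5291/3 ≈ -1763.7)
r(Y) = 2*Y*(55 + Y) (r(Y) = (55 + Y)*(2*Y) = 2*Y*(55 + Y))
sqrt(D + r(-177)) = sqrt(-5291/3 + 2*(-177)*(55 - 177)) = sqrt(-5291/3 + 2*(-177)*(-122)) = sqrt(-5291/3 + 43188) = sqrt(124273/3) = sqrt(372819)/3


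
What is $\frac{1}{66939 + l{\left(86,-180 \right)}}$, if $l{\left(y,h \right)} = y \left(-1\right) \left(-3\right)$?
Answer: $\frac{1}{67197} \approx 1.4882 \cdot 10^{-5}$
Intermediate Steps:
$l{\left(y,h \right)} = 3 y$ ($l{\left(y,h \right)} = - y \left(-3\right) = 3 y$)
$\frac{1}{66939 + l{\left(86,-180 \right)}} = \frac{1}{66939 + 3 \cdot 86} = \frac{1}{66939 + 258} = \frac{1}{67197}$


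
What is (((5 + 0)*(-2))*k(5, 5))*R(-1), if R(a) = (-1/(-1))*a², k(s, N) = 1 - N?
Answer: 40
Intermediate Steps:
R(a) = a² (R(a) = (-1*(-1))*a² = 1*a² = a²)
(((5 + 0)*(-2))*k(5, 5))*R(-1) = (((5 + 0)*(-2))*(1 - 1*5))*(-1)² = ((5*(-2))*(1 - 5))*1 = -10*(-4)*1 = 40*1 = 40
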